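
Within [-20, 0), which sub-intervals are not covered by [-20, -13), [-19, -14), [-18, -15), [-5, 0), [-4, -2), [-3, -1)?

The merged coverage is [-20, -13), [-5, 0).
Uncovered inside [-20, 0): [-13, -5).

[-13, -5)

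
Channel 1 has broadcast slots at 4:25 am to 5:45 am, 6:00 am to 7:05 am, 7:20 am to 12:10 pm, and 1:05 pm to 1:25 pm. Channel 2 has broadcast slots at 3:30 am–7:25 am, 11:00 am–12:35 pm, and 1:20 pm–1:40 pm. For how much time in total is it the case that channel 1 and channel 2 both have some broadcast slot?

A ∩ B = 4:25 am–5:45 am, 6:00 am–7:05 am, 7:20 am–7:25 am, 11:00 am–12:10 pm, 1:20 pm–1:25 pm.
Total: 1 h 20 min + 1 h 5 min + 5 min + 1 h 10 min + 5 min = 3 h 45 min.

3 h 45 min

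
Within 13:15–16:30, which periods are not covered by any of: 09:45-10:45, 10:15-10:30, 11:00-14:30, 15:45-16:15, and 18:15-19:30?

14:30-15:45, 16:15-16:30

The merged coverage is 09:45-10:45, 11:00-14:30, 15:45-16:15, 18:15-19:30.
Complement within 13:15-16:30: 14:30-15:45, 16:15-16:30.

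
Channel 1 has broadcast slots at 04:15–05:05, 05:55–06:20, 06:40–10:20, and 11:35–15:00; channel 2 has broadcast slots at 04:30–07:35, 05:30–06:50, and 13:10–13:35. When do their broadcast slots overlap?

B, merged: 04:30–07:35, 13:10–13:35.
04:15–05:05 ∩ B → 04:30–05:05.
05:55–06:20 ∩ B → 05:55–06:20.
06:40–10:20 ∩ B → 06:40–07:35.
11:35–15:00 ∩ B → 13:10–13:35.

04:30–05:05, 05:55–06:20, 06:40–07:35, 13:10–13:35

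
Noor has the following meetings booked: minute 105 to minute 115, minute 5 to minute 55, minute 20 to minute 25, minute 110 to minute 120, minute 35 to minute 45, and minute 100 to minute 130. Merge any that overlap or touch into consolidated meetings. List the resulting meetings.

Sort by start: minute 5 to minute 55, minute 20 to minute 25, minute 35 to minute 45, minute 100 to minute 130, minute 105 to minute 115, minute 110 to minute 120.
minute 20 to minute 25 overlaps/touches minute 5 to minute 55 → extend to minute 5 to minute 55.
minute 35 to minute 45 overlaps/touches minute 5 to minute 55 → extend to minute 5 to minute 55.
minute 100 to minute 130 is disjoint → start new block.
minute 105 to minute 115 overlaps/touches minute 100 to minute 130 → extend to minute 100 to minute 130.
minute 110 to minute 120 overlaps/touches minute 100 to minute 130 → extend to minute 100 to minute 130.

minute 5 to minute 55, minute 100 to minute 130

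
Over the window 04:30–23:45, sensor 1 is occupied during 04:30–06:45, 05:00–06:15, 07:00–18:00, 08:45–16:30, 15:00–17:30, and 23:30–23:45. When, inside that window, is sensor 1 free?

06:45–07:00, 18:00–23:30

After merging, the occupied span is 04:30–06:45, 07:00–18:00, 23:30–23:45.
Gaps within 04:30–23:45: 06:45–07:00, 18:00–23:30.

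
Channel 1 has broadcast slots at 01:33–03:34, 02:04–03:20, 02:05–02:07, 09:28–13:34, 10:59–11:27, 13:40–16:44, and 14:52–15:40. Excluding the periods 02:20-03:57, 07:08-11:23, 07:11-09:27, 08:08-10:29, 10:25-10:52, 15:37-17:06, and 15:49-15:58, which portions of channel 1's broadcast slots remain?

01:33–02:20, 11:23–13:34, 13:40–15:37

Merge the first list: 01:33–03:34, 09:28–13:34, 13:40–16:44.
Merge the second list: 02:20–03:57, 07:08–11:23, 15:37–17:06.
01:33–03:34 minus B → 01:33–02:20.
09:28–13:34 minus B → 11:23–13:34.
13:40–16:44 minus B → 13:40–15:37.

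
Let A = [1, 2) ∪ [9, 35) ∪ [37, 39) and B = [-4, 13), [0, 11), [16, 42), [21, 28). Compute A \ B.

Second set merges to [-4, 13), [16, 42).
[1, 2) lies entirely inside B → drops out.
[9, 35) with B removed leaves [13, 16).
[37, 39) lies entirely inside B → drops out.

[13, 16)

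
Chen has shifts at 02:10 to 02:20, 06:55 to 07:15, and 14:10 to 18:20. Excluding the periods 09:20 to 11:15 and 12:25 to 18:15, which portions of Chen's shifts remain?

02:10-02:20: nothing removed.
06:55-07:15: nothing removed.
14:10-18:20 \ B = 18:15-18:20.

02:10-02:20, 06:55-07:15, 18:15-18:20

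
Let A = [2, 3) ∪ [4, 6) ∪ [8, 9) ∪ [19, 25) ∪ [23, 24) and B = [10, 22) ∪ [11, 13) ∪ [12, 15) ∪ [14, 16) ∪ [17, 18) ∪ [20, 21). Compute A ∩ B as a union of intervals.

A, merged: [2, 3), [4, 6), [8, 9), [19, 25).
B, merged: [10, 22).
[2, 3) falls entirely outside B.
[4, 6) falls entirely outside B.
[8, 9) falls entirely outside B.
[19, 25) overlaps B on [19, 22).

[19, 22)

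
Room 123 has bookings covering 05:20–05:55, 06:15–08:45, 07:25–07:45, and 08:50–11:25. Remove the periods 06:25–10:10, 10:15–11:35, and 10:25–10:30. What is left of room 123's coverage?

A, merged: 05:20–05:55, 06:15–08:45, 08:50–11:25.
B, merged: 06:25–10:10, 10:15–11:35.
05:20–05:55: no B overlap → unchanged.
06:15–08:45 minus B → 06:15–06:25.
08:50–11:25 minus B → 10:10–10:15.

05:20–05:55, 06:15–06:25, 10:10–10:15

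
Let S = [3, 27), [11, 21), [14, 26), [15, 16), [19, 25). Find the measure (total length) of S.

Merged: [3, 27).
Length: 24.

24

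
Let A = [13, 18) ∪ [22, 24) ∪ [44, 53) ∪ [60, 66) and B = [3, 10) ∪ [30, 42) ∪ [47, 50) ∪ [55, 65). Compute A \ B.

[13, 18) ∪ [22, 24) ∪ [44, 47) ∪ [50, 53) ∪ [65, 66)

[13, 18): no B overlap → unchanged.
[22, 24): no B overlap → unchanged.
[44, 53) minus B → [44, 47), [50, 53).
[60, 66) minus B → [65, 66).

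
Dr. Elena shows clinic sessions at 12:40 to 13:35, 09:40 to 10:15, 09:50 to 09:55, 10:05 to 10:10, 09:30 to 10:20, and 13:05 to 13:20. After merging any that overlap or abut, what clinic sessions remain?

09:30-10:20, 12:40-13:35

Sort by start: 09:30-10:20, 09:40-10:15, 09:50-09:55, 10:05-10:10, 12:40-13:35, 13:05-13:20.
09:40-10:15 overlaps/touches 09:30-10:20 → extend to 09:30-10:20.
09:50-09:55 overlaps/touches 09:30-10:20 → extend to 09:30-10:20.
10:05-10:10 overlaps/touches 09:30-10:20 → extend to 09:30-10:20.
12:40-13:35 is disjoint → start new block.
13:05-13:20 overlaps/touches 12:40-13:35 → extend to 12:40-13:35.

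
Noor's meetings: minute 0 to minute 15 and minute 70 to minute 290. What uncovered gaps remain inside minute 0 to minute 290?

minute 15 to minute 70

After merging, the occupied span is minute 0 to minute 15, minute 70 to minute 290.
Complement within minute 0 to minute 290: minute 15 to minute 70.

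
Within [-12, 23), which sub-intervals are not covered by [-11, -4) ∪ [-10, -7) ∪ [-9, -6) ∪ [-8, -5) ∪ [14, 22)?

The merged coverage is [-11, -4), [14, 22).
Uncovered inside [-12, 23): [-12, -11), [-4, 14), [22, 23).

[-12, -11) ∪ [-4, 14) ∪ [22, 23)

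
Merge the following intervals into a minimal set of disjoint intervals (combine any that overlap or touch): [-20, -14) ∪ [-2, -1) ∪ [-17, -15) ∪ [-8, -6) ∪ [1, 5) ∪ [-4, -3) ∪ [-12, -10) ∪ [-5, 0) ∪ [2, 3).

[-20, -14) ∪ [-12, -10) ∪ [-8, -6) ∪ [-5, 0) ∪ [1, 5)

Sort by start: [-20, -14), [-17, -15), [-12, -10), [-8, -6), [-5, 0), [-4, -3), [-2, -1), [1, 5), [2, 3).
[-17, -15) overlaps/touches [-20, -14) → extend to [-20, -14).
[-12, -10) is disjoint → start new block.
[-8, -6) is disjoint → start new block.
[-5, 0) is disjoint → start new block.
[-4, -3) overlaps/touches [-5, 0) → extend to [-5, 0).
[-2, -1) overlaps/touches [-5, 0) → extend to [-5, 0).
[1, 5) is disjoint → start new block.
[2, 3) overlaps/touches [1, 5) → extend to [1, 5).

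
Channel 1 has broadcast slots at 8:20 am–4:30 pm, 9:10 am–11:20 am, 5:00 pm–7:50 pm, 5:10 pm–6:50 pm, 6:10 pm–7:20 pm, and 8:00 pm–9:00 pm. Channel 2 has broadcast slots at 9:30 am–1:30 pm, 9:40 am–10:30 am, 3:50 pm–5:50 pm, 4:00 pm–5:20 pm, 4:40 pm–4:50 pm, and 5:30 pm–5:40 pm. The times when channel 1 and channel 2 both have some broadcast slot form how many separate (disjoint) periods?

3

First set merges to 8:20 am–4:30 pm, 5:00 pm–7:50 pm, 8:00 pm–9:00 pm.
Second set merges to 9:30 am–1:30 pm, 3:50 pm–5:50 pm.
A ∩ B = 9:30 am–1:30 pm, 3:50 pm–4:30 pm, 5:00 pm–5:50 pm.
That is 3 disjoint pieces.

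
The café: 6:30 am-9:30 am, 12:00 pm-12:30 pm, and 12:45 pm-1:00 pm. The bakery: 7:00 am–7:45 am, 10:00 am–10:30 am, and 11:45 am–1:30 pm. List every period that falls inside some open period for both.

7:00 am-7:45 am, 12:00 pm-12:30 pm, 12:45 pm-1:00 pm

6:30 am-9:30 am overlaps B on 7:00 am-7:45 am.
12:00 pm-12:30 pm overlaps B on 12:00 pm-12:30 pm.
12:45 pm-1:00 pm overlaps B on 12:45 pm-1:00 pm.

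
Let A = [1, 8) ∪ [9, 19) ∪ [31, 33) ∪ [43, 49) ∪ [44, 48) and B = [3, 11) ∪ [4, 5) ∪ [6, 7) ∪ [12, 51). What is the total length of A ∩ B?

First set merges to [1, 8), [9, 19), [31, 33), [43, 49).
Second set merges to [3, 11), [12, 51).
A ∩ B = [3, 8), [9, 11), [12, 19), [31, 33), [43, 49).
Total: 5 + 2 + 7 + 2 + 6 = 22.

22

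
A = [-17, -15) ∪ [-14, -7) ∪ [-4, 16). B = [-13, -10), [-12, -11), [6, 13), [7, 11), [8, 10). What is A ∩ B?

[-13, -10) ∪ [6, 13)

Merge the second list: [-13, -10), [6, 13).
[-17, -15) falls entirely outside B.
[-14, -7) overlaps B on [-13, -10).
[-4, 16) overlaps B on [6, 13).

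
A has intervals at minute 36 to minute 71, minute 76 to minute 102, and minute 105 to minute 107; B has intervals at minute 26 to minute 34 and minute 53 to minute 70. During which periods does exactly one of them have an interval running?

Only in the first: minute 36 to minute 53, minute 70 to minute 71, minute 76 to minute 102, minute 105 to minute 107.
Only in the second: minute 26 to minute 34.
Together these are the periods covered by exactly one.

minute 26 to minute 34, minute 36 to minute 53, minute 70 to minute 71, minute 76 to minute 102, minute 105 to minute 107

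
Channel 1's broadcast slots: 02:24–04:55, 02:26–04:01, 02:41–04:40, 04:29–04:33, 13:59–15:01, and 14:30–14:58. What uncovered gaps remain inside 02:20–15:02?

02:20–02:24, 04:55–13:59, 15:01–15:02

Covered (merged): 02:24–04:55, 13:59–15:01.
Complement within 02:20–15:02: 02:20–02:24, 04:55–13:59, 15:01–15:02.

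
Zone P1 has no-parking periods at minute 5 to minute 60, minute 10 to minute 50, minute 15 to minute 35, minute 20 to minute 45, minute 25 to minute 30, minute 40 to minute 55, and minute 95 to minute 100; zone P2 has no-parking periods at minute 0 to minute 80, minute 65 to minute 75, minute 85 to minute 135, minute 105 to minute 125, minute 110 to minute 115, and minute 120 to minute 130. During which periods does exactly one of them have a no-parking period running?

First set merges to minute 5 to minute 60, minute 95 to minute 100.
Second set merges to minute 0 to minute 80, minute 85 to minute 135.
A \ B = none.
B \ A = minute 0 to minute 5, minute 60 to minute 80, minute 85 to minute 95, minute 100 to minute 135.
Union of the two gives the symmetric difference.

minute 0 to minute 5, minute 60 to minute 80, minute 85 to minute 95, minute 100 to minute 135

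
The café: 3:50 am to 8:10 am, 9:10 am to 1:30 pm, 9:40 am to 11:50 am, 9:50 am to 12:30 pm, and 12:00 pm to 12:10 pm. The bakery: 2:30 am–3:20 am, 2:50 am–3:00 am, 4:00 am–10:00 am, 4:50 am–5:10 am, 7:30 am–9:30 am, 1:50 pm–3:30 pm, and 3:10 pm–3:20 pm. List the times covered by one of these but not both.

A, merged: 3:50 am–8:10 am, 9:10 am–1:30 pm.
B, merged: 2:30 am–3:20 am, 4:00 am–10:00 am, 1:50 pm–3:30 pm.
A but not B: 3:50 am–4:00 am, 10:00 am–1:30 pm.
B but not A: 2:30 am–3:20 am, 8:10 am–9:10 am, 1:50 pm–3:30 pm.
Combining gives A △ B.

2:30 am–3:20 am, 3:50 am–4:00 am, 8:10 am–9:10 am, 10:00 am–1:30 pm, 1:50 pm–3:30 pm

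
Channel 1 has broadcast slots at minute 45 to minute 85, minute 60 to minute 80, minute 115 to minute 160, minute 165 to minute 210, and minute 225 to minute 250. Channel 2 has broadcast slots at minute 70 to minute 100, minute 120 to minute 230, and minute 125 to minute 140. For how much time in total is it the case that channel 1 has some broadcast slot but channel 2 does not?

50 minutes

Merge the first list: minute 45 to minute 85, minute 115 to minute 160, minute 165 to minute 210, minute 225 to minute 250.
Merge the second list: minute 70 to minute 100, minute 120 to minute 230.
A \ B = minute 45 to minute 70, minute 115 to minute 120, minute 230 to minute 250.
Total: 25 minutes + 5 minutes + 20 minutes = 50 minutes.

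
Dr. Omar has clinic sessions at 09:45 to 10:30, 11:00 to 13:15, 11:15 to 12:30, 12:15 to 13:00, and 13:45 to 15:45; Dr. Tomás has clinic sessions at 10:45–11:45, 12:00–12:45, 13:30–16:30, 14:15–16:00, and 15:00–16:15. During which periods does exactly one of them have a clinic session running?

09:45-10:30, 10:45-11:00, 11:45-12:00, 12:45-13:15, 13:30-13:45, 15:45-16:30

First set merges to 09:45-10:30, 11:00-13:15, 13:45-15:45.
Second set merges to 10:45-11:45, 12:00-12:45, 13:30-16:30.
A but not B: 09:45-10:30, 11:45-12:00, 12:45-13:15.
B but not A: 10:45-11:00, 13:30-13:45, 15:45-16:30.
Combining gives A △ B.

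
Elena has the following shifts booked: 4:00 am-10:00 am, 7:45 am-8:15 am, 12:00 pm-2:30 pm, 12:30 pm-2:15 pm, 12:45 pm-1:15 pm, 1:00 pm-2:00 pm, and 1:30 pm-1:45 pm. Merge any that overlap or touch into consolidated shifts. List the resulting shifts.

7:45 am–8:15 am overlaps/touches 4:00 am–10:00 am → extend to 4:00 am–10:00 am.
12:00 pm–2:30 pm is disjoint → start new block.
12:30 pm–2:15 pm overlaps/touches 12:00 pm–2:30 pm → extend to 12:00 pm–2:30 pm.
12:45 pm–1:15 pm overlaps/touches 12:00 pm–2:30 pm → extend to 12:00 pm–2:30 pm.
1:00 pm–2:00 pm overlaps/touches 12:00 pm–2:30 pm → extend to 12:00 pm–2:30 pm.
1:30 pm–1:45 pm overlaps/touches 12:00 pm–2:30 pm → extend to 12:00 pm–2:30 pm.

4:00 am–10:00 am, 12:00 pm–2:30 pm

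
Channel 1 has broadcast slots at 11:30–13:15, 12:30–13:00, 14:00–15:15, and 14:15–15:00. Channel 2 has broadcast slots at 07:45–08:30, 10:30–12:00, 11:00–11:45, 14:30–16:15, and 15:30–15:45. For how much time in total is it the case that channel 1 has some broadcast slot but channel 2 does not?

A, merged: 11:30–13:15, 14:00–15:15.
B, merged: 07:45–08:30, 10:30–12:00, 14:30–16:15.
A \ B = 12:00–13:15, 14:00–14:30.
Total: 1 h 15 min + 30 min = 1 h 45 min.

1 h 45 min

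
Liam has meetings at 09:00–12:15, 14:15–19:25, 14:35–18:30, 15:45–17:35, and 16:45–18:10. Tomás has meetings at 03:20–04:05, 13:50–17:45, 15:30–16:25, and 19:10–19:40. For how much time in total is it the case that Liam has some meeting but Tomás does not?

Merge the first list: 09:00–12:15, 14:15–19:25.
Merge the second list: 03:20–04:05, 13:50–17:45, 19:10–19:40.
A \ B = 09:00–12:15, 17:45–19:10.
Total: 3 h 15 min + 1 h 25 min = 4 h 40 min.

4 h 40 min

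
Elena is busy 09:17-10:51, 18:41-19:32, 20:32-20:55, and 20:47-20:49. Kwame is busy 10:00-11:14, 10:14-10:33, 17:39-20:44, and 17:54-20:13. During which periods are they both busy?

10:00-10:51, 18:41-19:32, 20:32-20:44

First set merges to 09:17-10:51, 18:41-19:32, 20:32-20:55.
Second set merges to 10:00-11:14, 17:39-20:44.
09:17-10:51 overlaps B on 10:00-10:51.
18:41-19:32 overlaps B on 18:41-19:32.
20:32-20:55 overlaps B on 20:32-20:44.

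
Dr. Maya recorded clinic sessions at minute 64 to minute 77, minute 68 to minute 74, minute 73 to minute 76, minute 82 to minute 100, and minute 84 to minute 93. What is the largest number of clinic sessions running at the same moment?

At minute 73, 3 of the intervals are simultaneously active.
No point has more.

3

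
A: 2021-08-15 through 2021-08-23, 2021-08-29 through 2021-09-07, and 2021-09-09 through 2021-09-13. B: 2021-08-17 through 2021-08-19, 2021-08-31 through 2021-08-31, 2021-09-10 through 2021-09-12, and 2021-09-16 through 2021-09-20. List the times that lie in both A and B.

2021-08-15 through 2021-08-23 meets the second set on 2021-08-17 through 2021-08-19.
2021-08-29 through 2021-09-07 meets the second set on 2021-08-31 through 2021-08-31.
2021-09-09 through 2021-09-13 meets the second set on 2021-09-10 through 2021-09-12.

2021-08-17 through 2021-08-19, 2021-08-31 through 2021-08-31, 2021-09-10 through 2021-09-12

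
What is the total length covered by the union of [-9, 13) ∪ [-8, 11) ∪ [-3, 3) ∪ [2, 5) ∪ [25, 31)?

28

Merged: [-9, 13), [25, 31).
Lengths: 22 + 6 = 28.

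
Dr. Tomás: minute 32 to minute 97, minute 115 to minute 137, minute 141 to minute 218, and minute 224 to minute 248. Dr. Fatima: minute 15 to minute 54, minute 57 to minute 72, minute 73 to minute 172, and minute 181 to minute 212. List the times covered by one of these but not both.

minute 15 to minute 32, minute 54 to minute 57, minute 72 to minute 73, minute 97 to minute 115, minute 137 to minute 141, minute 172 to minute 181, minute 212 to minute 218, minute 224 to minute 248

A but not B: minute 54 to minute 57, minute 72 to minute 73, minute 172 to minute 181, minute 212 to minute 218, minute 224 to minute 248.
B but not A: minute 15 to minute 32, minute 97 to minute 115, minute 137 to minute 141.
Combining gives A △ B.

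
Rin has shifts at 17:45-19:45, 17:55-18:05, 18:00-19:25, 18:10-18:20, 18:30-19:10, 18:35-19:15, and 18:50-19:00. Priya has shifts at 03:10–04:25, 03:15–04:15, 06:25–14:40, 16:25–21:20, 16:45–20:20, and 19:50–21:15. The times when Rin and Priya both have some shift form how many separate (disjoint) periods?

1

A, merged: 17:45-19:45.
B, merged: 03:10-04:25, 06:25-14:40, 16:25-21:20.
A ∩ B = 17:45-19:45.
That is 1 disjoint piece.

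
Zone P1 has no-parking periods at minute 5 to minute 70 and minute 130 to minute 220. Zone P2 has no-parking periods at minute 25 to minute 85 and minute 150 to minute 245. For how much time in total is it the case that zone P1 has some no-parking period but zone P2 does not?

40 minutes

A \ B = minute 5 to minute 25, minute 130 to minute 150.
Total: 20 minutes + 20 minutes = 40 minutes.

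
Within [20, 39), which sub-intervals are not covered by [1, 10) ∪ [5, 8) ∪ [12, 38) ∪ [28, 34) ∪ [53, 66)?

[38, 39)

After merging, the occupied span is [1, 10), [12, 38), [53, 66).
Gaps within [20, 39): [38, 39).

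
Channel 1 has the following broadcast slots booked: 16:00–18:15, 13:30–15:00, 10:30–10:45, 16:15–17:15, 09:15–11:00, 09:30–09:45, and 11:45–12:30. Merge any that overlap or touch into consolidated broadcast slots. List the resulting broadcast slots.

Sort by start: 09:15-11:00, 09:30-09:45, 10:30-10:45, 11:45-12:30, 13:30-15:00, 16:00-18:15, 16:15-17:15.
09:30-09:45 overlaps/touches 09:15-11:00 → extend to 09:15-11:00.
10:30-10:45 overlaps/touches 09:15-11:00 → extend to 09:15-11:00.
11:45-12:30 is disjoint → start new block.
13:30-15:00 is disjoint → start new block.
16:00-18:15 is disjoint → start new block.
16:15-17:15 overlaps/touches 16:00-18:15 → extend to 16:00-18:15.

09:15-11:00, 11:45-12:30, 13:30-15:00, 16:00-18:15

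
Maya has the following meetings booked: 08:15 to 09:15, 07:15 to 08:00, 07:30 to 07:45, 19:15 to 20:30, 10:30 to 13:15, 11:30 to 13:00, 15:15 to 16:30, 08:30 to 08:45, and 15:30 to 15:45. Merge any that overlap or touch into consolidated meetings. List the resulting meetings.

Sort by start: 07:15–08:00, 07:30–07:45, 08:15–09:15, 08:30–08:45, 10:30–13:15, 11:30–13:00, 15:15–16:30, 15:30–15:45, 19:15–20:30.
07:30–07:45 overlaps/touches 07:15–08:00 → extend to 07:15–08:00.
08:15–09:15 is disjoint → start new block.
08:30–08:45 overlaps/touches 08:15–09:15 → extend to 08:15–09:15.
10:30–13:15 is disjoint → start new block.
11:30–13:00 overlaps/touches 10:30–13:15 → extend to 10:30–13:15.
15:15–16:30 is disjoint → start new block.
15:30–15:45 overlaps/touches 15:15–16:30 → extend to 15:15–16:30.
19:15–20:30 is disjoint → start new block.

07:15–08:00, 08:15–09:15, 10:30–13:15, 15:15–16:30, 19:15–20:30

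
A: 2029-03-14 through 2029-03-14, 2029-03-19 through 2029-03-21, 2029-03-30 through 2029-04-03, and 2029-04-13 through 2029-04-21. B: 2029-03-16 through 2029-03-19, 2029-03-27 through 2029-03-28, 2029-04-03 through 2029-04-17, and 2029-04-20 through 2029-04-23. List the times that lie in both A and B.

2029-03-14 through 2029-03-14 falls entirely outside B.
2029-03-19 through 2029-03-21 overlaps B on 2029-03-19 through 2029-03-19.
2029-03-30 through 2029-04-03 overlaps B on 2029-04-03 through 2029-04-03.
2029-04-13 through 2029-04-21 overlaps B on 2029-04-13 through 2029-04-17, 2029-04-20 through 2029-04-21.

2029-03-19 through 2029-03-19, 2029-04-03 through 2029-04-03, 2029-04-13 through 2029-04-17, 2029-04-20 through 2029-04-21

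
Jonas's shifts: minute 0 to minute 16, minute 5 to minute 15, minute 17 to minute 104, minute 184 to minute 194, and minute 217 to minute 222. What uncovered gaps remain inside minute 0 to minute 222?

Covered (merged): minute 0 to minute 16, minute 17 to minute 104, minute 184 to minute 194, minute 217 to minute 222.
Complement within minute 0 to minute 222: minute 16 to minute 17, minute 104 to minute 184, minute 194 to minute 217.

minute 16 to minute 17, minute 104 to minute 184, minute 194 to minute 217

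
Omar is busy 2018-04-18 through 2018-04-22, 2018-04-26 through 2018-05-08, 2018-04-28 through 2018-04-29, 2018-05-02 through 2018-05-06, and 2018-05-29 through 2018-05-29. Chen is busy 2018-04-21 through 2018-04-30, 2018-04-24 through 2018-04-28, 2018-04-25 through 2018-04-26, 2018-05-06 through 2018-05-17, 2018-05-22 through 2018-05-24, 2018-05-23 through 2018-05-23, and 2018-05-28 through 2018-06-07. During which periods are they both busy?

A, merged: 2018-04-18 through 2018-04-22, 2018-04-26 through 2018-05-08, 2018-05-29 through 2018-05-29.
B, merged: 2018-04-21 through 2018-04-30, 2018-05-06 through 2018-05-17, 2018-05-22 through 2018-05-24, 2018-05-28 through 2018-06-07.
2018-04-18 through 2018-04-22 meets the second set on 2018-04-21 through 2018-04-22.
2018-04-26 through 2018-05-08 meets the second set on 2018-04-26 through 2018-04-30, 2018-05-06 through 2018-05-08.
2018-05-29 through 2018-05-29 meets the second set on 2018-05-29 through 2018-05-29.

2018-04-21 through 2018-04-22, 2018-04-26 through 2018-04-30, 2018-05-06 through 2018-05-08, 2018-05-29 through 2018-05-29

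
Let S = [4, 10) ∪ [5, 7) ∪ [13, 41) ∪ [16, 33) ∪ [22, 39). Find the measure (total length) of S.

Merged: [4, 10), [13, 41).
Lengths: 6 + 28 = 34.

34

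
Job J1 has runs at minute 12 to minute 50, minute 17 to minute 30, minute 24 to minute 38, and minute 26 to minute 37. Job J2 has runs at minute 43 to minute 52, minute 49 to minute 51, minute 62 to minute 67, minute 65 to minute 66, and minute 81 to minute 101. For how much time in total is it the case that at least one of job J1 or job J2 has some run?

First set merges to minute 12 to minute 50.
Second set merges to minute 43 to minute 52, minute 62 to minute 67, minute 81 to minute 101.
A ∪ B = minute 12 to minute 52, minute 62 to minute 67, minute 81 to minute 101.
Total: 40 minutes + 5 minutes + 20 minutes = 65 minutes.

65 minutes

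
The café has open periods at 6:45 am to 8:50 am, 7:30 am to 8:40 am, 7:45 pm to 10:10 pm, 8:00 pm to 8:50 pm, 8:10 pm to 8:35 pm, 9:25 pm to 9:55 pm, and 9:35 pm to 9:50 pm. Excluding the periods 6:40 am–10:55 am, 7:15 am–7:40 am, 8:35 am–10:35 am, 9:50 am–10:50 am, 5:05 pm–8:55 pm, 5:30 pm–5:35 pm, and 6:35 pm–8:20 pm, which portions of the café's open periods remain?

A, merged: 6:45 am–8:50 am, 7:45 pm–10:10 pm.
B, merged: 6:40 am–10:55 am, 5:05 pm–8:55 pm.
6:45 am–8:50 am lies entirely inside B → drops out.
7:45 pm–10:10 pm with B removed leaves 8:55 pm–10:10 pm.

8:55 pm–10:10 pm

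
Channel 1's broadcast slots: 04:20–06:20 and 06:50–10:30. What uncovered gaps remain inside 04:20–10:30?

06:20–06:50

The merged coverage is 04:20–06:20, 06:50–10:30.
Gaps within 04:20–10:30: 06:20–06:50.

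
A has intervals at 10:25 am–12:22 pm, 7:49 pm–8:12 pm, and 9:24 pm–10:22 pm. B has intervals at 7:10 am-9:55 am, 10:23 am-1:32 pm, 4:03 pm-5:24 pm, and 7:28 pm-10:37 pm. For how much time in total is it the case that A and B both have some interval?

3 h 18 min

A ∩ B = 10:25 am-12:22 pm, 7:49 pm-8:12 pm, 9:24 pm-10:22 pm.
Total: 1 h 57 min + 23 min + 58 min = 3 h 18 min.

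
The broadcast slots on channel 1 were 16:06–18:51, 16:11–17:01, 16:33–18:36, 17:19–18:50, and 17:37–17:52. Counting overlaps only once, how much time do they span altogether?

2 h 45 min

Merged: 16:06–18:51.
Length: 2 h 45 min.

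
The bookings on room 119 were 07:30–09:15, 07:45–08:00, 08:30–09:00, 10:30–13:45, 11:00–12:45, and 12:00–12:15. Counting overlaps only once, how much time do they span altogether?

5 h

Merged: 07:30–09:15, 10:30–13:45.
Lengths: 1 h 45 min + 3 h 15 min = 5 h.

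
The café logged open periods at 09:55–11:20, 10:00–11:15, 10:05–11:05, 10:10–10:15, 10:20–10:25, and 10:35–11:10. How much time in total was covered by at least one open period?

Merged: 09:55–11:20.
Length: 1 h 25 min.

1 h 25 min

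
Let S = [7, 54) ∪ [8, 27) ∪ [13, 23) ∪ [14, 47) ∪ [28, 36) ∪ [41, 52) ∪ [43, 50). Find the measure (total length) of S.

47

Merged: [7, 54).
Length: 47.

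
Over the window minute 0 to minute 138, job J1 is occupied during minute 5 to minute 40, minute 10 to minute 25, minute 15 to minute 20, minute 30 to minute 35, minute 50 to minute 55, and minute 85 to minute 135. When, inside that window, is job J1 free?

The merged coverage is minute 5 to minute 40, minute 50 to minute 55, minute 85 to minute 135.
Complement within minute 0 to minute 138: minute 0 to minute 5, minute 40 to minute 50, minute 55 to minute 85, minute 135 to minute 138.

minute 0 to minute 5, minute 40 to minute 50, minute 55 to minute 85, minute 135 to minute 138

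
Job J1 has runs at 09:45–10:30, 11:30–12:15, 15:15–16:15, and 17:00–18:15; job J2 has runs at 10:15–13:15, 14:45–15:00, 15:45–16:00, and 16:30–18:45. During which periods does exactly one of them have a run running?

A \ B = 09:45–10:15, 15:15–15:45, 16:00–16:15.
B \ A = 10:30–11:30, 12:15–13:15, 14:45–15:00, 16:30–17:00, 18:15–18:45.
Union of the two gives the symmetric difference.

09:45–10:15, 10:30–11:30, 12:15–13:15, 14:45–15:00, 15:15–15:45, 16:00–16:15, 16:30–17:00, 18:15–18:45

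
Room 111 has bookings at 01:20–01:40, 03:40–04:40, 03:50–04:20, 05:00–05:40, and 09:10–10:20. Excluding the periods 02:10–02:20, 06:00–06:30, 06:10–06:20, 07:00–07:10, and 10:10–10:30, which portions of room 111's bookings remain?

01:20-01:40, 03:40-04:40, 05:00-05:40, 09:10-10:10

A, merged: 01:20-01:40, 03:40-04:40, 05:00-05:40, 09:10-10:20.
B, merged: 02:10-02:20, 06:00-06:30, 07:00-07:10, 10:10-10:30.
01:20-01:40: no B overlap → unchanged.
03:40-04:40: no B overlap → unchanged.
05:00-05:40: no B overlap → unchanged.
09:10-10:20 minus B → 09:10-10:10.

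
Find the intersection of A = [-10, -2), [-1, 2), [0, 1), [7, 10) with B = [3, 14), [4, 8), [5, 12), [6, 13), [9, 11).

A, merged: [-10, -2), [-1, 2), [7, 10).
B, merged: [3, 14).
[-10, -2) falls entirely outside B.
[-1, 2) falls entirely outside B.
[7, 10) overlaps B on [7, 10).

[7, 10)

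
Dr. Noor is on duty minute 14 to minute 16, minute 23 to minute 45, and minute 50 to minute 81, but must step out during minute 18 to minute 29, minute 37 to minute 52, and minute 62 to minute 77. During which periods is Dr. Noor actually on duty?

minute 14 to minute 16, minute 29 to minute 37, minute 52 to minute 62, minute 77 to minute 81

minute 14 to minute 16: nothing removed.
minute 23 to minute 45 \ B = minute 29 to minute 37.
minute 50 to minute 81 \ B = minute 52 to minute 62, minute 77 to minute 81.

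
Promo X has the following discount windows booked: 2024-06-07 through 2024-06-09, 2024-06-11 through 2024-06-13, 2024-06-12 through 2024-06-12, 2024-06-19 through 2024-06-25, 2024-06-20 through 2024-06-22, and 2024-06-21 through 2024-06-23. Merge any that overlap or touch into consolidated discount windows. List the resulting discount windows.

2024-06-11 through 2024-06-13 is disjoint → start new block.
2024-06-12 through 2024-06-12 overlaps/touches 2024-06-11 through 2024-06-13 → extend to 2024-06-11 through 2024-06-13.
2024-06-19 through 2024-06-25 is disjoint → start new block.
2024-06-20 through 2024-06-22 overlaps/touches 2024-06-19 through 2024-06-25 → extend to 2024-06-19 through 2024-06-25.
2024-06-21 through 2024-06-23 overlaps/touches 2024-06-19 through 2024-06-25 → extend to 2024-06-19 through 2024-06-25.

2024-06-07 through 2024-06-09, 2024-06-11 through 2024-06-13, 2024-06-19 through 2024-06-25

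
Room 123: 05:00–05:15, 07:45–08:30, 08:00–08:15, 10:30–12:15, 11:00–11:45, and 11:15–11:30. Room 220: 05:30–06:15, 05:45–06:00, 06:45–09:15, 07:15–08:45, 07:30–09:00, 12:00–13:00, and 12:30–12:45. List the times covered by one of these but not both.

A, merged: 05:00–05:15, 07:45–08:30, 10:30–12:15.
B, merged: 05:30–06:15, 06:45–09:15, 12:00–13:00.
A \ B = 05:00–05:15, 10:30–12:00.
B \ A = 05:30–06:15, 06:45–07:45, 08:30–09:15, 12:15–13:00.
Union of the two gives the symmetric difference.

05:00–05:15, 05:30–06:15, 06:45–07:45, 08:30–09:15, 10:30–12:00, 12:15–13:00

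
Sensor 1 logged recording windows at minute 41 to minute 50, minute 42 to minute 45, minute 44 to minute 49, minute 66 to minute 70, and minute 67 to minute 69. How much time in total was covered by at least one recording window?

13 minutes

Merged: minute 41 to minute 50, minute 66 to minute 70.
Lengths: 9 minutes + 4 minutes = 13 minutes.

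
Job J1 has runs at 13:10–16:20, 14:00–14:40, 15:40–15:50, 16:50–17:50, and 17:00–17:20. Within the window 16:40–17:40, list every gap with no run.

16:40–16:50

Covered (merged): 13:10–16:20, 16:50–17:50.
Complement within 16:40–17:40: 16:40–16:50.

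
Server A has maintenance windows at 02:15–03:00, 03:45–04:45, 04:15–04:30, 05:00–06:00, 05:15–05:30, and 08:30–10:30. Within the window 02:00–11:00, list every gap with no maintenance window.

After merging, the occupied span is 02:15–03:00, 03:45–04:45, 05:00–06:00, 08:30–10:30.
Uncovered inside 02:00–11:00: 02:00–02:15, 03:00–03:45, 04:45–05:00, 06:00–08:30, 10:30–11:00.

02:00–02:15, 03:00–03:45, 04:45–05:00, 06:00–08:30, 10:30–11:00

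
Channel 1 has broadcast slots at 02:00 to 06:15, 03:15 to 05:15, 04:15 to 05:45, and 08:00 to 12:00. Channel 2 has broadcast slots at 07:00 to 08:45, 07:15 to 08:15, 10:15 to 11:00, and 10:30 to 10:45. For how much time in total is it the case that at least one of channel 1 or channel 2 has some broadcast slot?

First set merges to 02:00–06:15, 08:00–12:00.
Second set merges to 07:00–08:45, 10:15–11:00.
A ∪ B = 02:00–06:15, 07:00–12:00.
Total: 4 h 15 min + 5 h = 9 h 15 min.

9 h 15 min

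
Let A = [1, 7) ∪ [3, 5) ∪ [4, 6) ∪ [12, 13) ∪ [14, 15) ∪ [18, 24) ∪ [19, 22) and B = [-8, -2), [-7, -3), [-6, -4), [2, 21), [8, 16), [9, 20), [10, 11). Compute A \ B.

A, merged: [1, 7), [12, 13), [14, 15), [18, 24).
B, merged: [-8, -2), [2, 21).
[1, 7) minus B → [1, 2).
[12, 13): fully covered by B → removed.
[14, 15): fully covered by B → removed.
[18, 24) minus B → [21, 24).

[1, 2) ∪ [21, 24)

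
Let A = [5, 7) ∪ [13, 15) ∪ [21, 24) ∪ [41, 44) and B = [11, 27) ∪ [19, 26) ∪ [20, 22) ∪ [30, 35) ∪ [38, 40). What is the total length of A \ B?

B, merged: [11, 27), [30, 35), [38, 40).
A \ B = [5, 7), [41, 44).
Total: 2 + 3 = 5.

5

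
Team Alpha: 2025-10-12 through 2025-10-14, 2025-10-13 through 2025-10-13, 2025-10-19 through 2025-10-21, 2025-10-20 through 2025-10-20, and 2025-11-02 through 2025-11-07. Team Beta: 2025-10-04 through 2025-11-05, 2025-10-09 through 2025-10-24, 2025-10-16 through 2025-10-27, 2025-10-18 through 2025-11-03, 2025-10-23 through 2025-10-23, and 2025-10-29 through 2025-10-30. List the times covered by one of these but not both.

First set merges to 2025-10-12 through 2025-10-14, 2025-10-19 through 2025-10-21, 2025-11-02 through 2025-11-07.
Second set merges to 2025-10-04 through 2025-11-05.
A but not B: 2025-11-06 through 2025-11-07.
B but not A: 2025-10-04 through 2025-10-11, 2025-10-15 through 2025-10-18, 2025-10-22 through 2025-11-01.
Combining gives A △ B.

2025-10-04 through 2025-10-11, 2025-10-15 through 2025-10-18, 2025-10-22 through 2025-11-01, 2025-11-06 through 2025-11-07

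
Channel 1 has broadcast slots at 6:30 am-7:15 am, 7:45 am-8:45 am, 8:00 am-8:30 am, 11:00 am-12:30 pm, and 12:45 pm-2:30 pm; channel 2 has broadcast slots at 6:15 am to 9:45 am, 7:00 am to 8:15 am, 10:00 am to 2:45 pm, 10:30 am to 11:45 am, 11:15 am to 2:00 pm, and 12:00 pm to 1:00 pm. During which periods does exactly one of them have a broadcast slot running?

6:15 am-6:30 am, 7:15 am-7:45 am, 8:45 am-9:45 am, 10:00 am-11:00 am, 12:30 pm-12:45 pm, 2:30 pm-2:45 pm

A, merged: 6:30 am-7:15 am, 7:45 am-8:45 am, 11:00 am-12:30 pm, 12:45 pm-2:30 pm.
B, merged: 6:15 am-9:45 am, 10:00 am-2:45 pm.
A but not B: none.
B but not A: 6:15 am-6:30 am, 7:15 am-7:45 am, 8:45 am-9:45 am, 10:00 am-11:00 am, 12:30 pm-12:45 pm, 2:30 pm-2:45 pm.
Combining gives A △ B.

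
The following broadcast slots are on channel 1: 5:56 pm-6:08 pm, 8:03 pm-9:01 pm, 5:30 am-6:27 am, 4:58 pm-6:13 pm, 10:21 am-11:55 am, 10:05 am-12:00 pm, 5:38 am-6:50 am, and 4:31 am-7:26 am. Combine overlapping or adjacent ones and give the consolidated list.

Sort by start: 4:31 am–7:26 am, 5:30 am–6:27 am, 5:38 am–6:50 am, 10:05 am–12:00 pm, 10:21 am–11:55 am, 4:58 pm–6:13 pm, 5:56 pm–6:08 pm, 8:03 pm–9:01 pm.
5:30 am–6:27 am overlaps/touches 4:31 am–7:26 am → extend to 4:31 am–7:26 am.
5:38 am–6:50 am overlaps/touches 4:31 am–7:26 am → extend to 4:31 am–7:26 am.
10:05 am–12:00 pm is disjoint → start new block.
10:21 am–11:55 am overlaps/touches 10:05 am–12:00 pm → extend to 10:05 am–12:00 pm.
4:58 pm–6:13 pm is disjoint → start new block.
5:56 pm–6:08 pm overlaps/touches 4:58 pm–6:13 pm → extend to 4:58 pm–6:13 pm.
8:03 pm–9:01 pm is disjoint → start new block.

4:31 am–7:26 am, 10:05 am–12:00 pm, 4:58 pm–6:13 pm, 8:03 pm–9:01 pm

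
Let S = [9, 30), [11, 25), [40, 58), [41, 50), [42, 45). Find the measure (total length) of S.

Merged: [9, 30), [40, 58).
Lengths: 21 + 18 = 39.

39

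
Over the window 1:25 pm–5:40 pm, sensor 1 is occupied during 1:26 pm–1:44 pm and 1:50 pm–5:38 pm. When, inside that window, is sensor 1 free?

1:25 pm–1:26 pm, 1:44 pm–1:50 pm, 5:38 pm–5:40 pm

The merged coverage is 1:26 pm–1:44 pm, 1:50 pm–5:38 pm.
Gaps within 1:25 pm–5:40 pm: 1:25 pm–1:26 pm, 1:44 pm–1:50 pm, 5:38 pm–5:40 pm.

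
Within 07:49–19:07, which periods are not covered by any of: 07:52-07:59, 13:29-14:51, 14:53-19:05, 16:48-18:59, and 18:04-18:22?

The merged coverage is 07:52–07:59, 13:29–14:51, 14:53–19:05.
Complement within 07:49–19:07: 07:49–07:52, 07:59–13:29, 14:51–14:53, 19:05–19:07.

07:49–07:52, 07:59–13:29, 14:51–14:53, 19:05–19:07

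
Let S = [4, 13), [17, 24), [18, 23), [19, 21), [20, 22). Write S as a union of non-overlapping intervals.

[4, 13) ∪ [17, 24)

[17, 24) is disjoint → start new block.
[18, 23) overlaps/touches [17, 24) → extend to [17, 24).
[19, 21) overlaps/touches [17, 24) → extend to [17, 24).
[20, 22) overlaps/touches [17, 24) → extend to [17, 24).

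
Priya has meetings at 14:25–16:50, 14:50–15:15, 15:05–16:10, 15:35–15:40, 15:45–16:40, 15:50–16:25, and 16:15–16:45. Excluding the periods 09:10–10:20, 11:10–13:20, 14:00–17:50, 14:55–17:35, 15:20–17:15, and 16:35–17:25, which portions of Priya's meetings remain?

A, merged: 14:25-16:50.
B, merged: 09:10-10:20, 11:10-13:20, 14:00-17:50.
14:25-16:50 lies entirely inside B → drops out.

none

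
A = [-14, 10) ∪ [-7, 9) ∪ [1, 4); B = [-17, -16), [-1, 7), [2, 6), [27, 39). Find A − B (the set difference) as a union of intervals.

First set merges to [-14, 10).
Second set merges to [-17, -16), [-1, 7), [27, 39).
[-14, 10) with B removed leaves [-14, -1), [7, 10).

[-14, -1) ∪ [7, 10)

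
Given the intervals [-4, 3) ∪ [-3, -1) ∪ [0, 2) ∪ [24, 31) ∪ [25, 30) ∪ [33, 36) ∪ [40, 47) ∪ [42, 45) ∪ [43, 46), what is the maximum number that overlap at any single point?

3

At 43, 3 of the intervals are simultaneously active.
No point has more.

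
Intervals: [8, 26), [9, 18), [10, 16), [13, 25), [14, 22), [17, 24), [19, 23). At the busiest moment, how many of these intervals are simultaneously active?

At 14, 5 of the intervals are simultaneously active.
No point has more.

5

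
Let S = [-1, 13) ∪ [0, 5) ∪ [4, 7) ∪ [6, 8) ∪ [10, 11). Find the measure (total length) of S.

14

Merged: [-1, 13).
Length: 14.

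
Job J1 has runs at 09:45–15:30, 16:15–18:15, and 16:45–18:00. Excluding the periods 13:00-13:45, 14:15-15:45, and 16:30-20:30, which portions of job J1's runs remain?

09:45-13:00, 13:45-14:15, 16:15-16:30

A, merged: 09:45-15:30, 16:15-18:15.
09:45-15:30 minus B → 09:45-13:00, 13:45-14:15.
16:15-18:15 minus B → 16:15-16:30.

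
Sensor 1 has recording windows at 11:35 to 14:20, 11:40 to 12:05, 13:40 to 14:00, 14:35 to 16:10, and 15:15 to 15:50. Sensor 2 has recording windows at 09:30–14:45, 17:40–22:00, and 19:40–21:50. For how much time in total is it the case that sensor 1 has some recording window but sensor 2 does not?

A, merged: 11:35–14:20, 14:35–16:10.
B, merged: 09:30–14:45, 17:40–22:00.
A \ B = 14:45–16:10.
Total: 1 h 25 min.

1 h 25 min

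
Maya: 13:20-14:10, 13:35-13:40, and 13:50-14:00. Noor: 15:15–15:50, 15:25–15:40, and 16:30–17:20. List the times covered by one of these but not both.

13:20–14:10, 15:15–15:50, 16:30–17:20

First set merges to 13:20–14:10.
Second set merges to 15:15–15:50, 16:30–17:20.
A \ B = 13:20–14:10.
B \ A = 15:15–15:50, 16:30–17:20.
Union of the two gives the symmetric difference.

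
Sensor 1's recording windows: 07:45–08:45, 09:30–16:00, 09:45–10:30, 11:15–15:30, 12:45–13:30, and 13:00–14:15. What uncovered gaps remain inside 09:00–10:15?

09:00-09:30

Covered (merged): 07:45-08:45, 09:30-16:00.
Gaps within 09:00-10:15: 09:00-09:30.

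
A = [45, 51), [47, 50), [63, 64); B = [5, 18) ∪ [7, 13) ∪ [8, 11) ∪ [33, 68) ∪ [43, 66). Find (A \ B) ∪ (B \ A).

[5, 18) ∪ [33, 45) ∪ [51, 63) ∪ [64, 68)

A, merged: [45, 51), [63, 64).
B, merged: [5, 18), [33, 68).
Only in the first: none.
Only in the second: [5, 18), [33, 45), [51, 63), [64, 68).
Together these are the periods covered by exactly one.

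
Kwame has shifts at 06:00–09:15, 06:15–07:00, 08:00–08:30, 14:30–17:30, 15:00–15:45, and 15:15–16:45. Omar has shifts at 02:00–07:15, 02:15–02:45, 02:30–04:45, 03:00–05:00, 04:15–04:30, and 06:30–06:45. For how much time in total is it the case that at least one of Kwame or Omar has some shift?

A, merged: 06:00-09:15, 14:30-17:30.
B, merged: 02:00-07:15.
A ∪ B = 02:00-09:15, 14:30-17:30.
Total: 7 h 15 min + 3 h = 10 h 15 min.

10 h 15 min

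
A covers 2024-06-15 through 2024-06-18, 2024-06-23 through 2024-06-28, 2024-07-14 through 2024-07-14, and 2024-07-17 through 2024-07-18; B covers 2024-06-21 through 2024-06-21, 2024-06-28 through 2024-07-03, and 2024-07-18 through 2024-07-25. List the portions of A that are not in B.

2024-06-15 through 2024-06-18, 2024-06-23 through 2024-06-27, 2024-07-14 through 2024-07-14, 2024-07-17 through 2024-07-17

2024-06-15 through 2024-06-18: nothing removed.
2024-06-23 through 2024-06-28 \ B = 2024-06-23 through 2024-06-27.
2024-07-14 through 2024-07-14: nothing removed.
2024-07-17 through 2024-07-18 \ B = 2024-07-17 through 2024-07-17.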